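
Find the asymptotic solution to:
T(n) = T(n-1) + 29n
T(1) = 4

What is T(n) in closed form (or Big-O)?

Unrolling: T(n) = 4 + 29*(2 + 3 + ... + n) = 4 + 29*(n(n+1)/2 - 1) = O(n^2).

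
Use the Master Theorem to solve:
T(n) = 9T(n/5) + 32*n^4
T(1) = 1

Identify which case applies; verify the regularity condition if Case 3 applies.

a=9, b=5, f(n)=32*n^4.
log_5(9) = 1.365 < 4.
f(n) = Omega(n^(1.365+epsilon)) for some epsilon > 0, so Case 3 is the candidate.
Regularity: a*f(n/b) = 9*32*(n/5)^4 = (9/625)*32*n^4 <= c*f(n) with c = 9/625 < 1. Satisfied.
Case 3: T(n) = Theta(n^4).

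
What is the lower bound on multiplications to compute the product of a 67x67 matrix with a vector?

A 67x67 matrix-vector product has 67 inner products of length 67. Output depends on all 67^2 = 4489 matrix entries. At least 4489 multiplications needed.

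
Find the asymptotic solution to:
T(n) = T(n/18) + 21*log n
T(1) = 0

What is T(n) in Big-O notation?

Each of the log_18(n) levels adds O(log n). T(n) = O(log^2 n).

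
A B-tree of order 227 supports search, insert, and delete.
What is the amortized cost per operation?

B-tree of order 227 has height O(log_227 n). Each operation traverses the tree height. Splits during insert and merges during delete are O(1) each and occur at most once per level. Total cost per operation: O(log_227 n).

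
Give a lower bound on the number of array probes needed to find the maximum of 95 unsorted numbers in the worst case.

Adversary: any unprobed cell could hold a value larger than everything seen so far. If fewer than 95 cells are probed, the adversary places the max in an unprobed cell. So all 95 cells must be examined; together with 95-1 comparisons this is tight.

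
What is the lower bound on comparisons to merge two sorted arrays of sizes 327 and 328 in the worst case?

Adversary: with |327 - 328| <= 1 the inputs can be fully interleaved so that every adjacent pair in the merged output comes from different arrays. Then each of the 654 adjacent pairs must be directly compared, or the algorithm cannot determine their relative order. Standard merge meets this bound.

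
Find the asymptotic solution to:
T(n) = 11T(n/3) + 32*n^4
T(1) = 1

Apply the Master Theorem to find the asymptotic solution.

a=11, b=3, f(n)=32*n^4. log_3(11) = 2.183 < 4. Case 3: T(n) = O(n^4).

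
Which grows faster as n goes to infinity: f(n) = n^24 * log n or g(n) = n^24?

f(n) = n^24 * log n grows faster: extra log n factor -> infinity.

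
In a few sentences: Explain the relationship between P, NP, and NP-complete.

P: solvable in polynomial time. NP: verifiable in polynomial time. NP-complete: in NP and at least as hard as every problem in NP (via polynomial reduction). P is a subset of NP. If any NP-complete problem is in P, then P = NP.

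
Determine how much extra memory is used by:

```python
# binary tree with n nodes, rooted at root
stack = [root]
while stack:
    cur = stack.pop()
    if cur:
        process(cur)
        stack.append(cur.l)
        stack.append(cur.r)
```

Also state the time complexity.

Space complexity: O(n).
Auxiliary storage grows linearly with the input size n in the worst case.
Time complexity: O(n).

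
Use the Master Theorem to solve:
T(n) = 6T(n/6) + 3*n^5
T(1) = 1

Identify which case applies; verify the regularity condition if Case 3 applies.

a=6, b=6, f(n)=3*n^5.
log_6(6) = 1 < 5.
f(n) = Omega(n^(1+epsilon)) for some epsilon > 0, so Case 3 is the candidate.
Regularity: a*f(n/b) = 6*3*(n/6)^5 = (6/7776)*3*n^5 <= c*f(n) with c = 6/7776 < 1. Satisfied.
Case 3: T(n) = Theta(n^5).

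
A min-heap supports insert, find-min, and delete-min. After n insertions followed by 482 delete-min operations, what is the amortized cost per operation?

Insert takes O(log n) worst case. Delete-min takes O(log n). Over a sequence of n inserts and 482 delete-mins, total cost is O((n + 482) log n). Amortized per operation: O(log n).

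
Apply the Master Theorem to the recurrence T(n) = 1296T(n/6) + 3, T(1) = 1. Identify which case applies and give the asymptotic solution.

a=1296, b=6, f(n)=3.
log_6(1296) = 4 > 0.
Since f(n) = O(n^0) is polynomially smaller than n^4, Case 1 applies.
T(n) = Theta(n^4).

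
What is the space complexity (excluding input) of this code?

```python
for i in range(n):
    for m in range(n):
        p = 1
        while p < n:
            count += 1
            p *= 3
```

Space complexity: O(1).
Only a constant amount of auxiliary storage is used; nothing grows with n.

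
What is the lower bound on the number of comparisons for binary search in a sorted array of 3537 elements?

With 3537 possible positions, we need at least ceil(log_2(3537)) = 12 comparisons. Each comparison splits the remaining candidates by at most half.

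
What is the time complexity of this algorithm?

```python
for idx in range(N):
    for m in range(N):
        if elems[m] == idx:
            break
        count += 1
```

Time complexity: O(n^2).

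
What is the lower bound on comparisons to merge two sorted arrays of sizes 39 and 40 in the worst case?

Adversary: with |39 - 40| <= 1 the inputs can be fully interleaved so that every adjacent pair in the merged output comes from different arrays. Then each of the 78 adjacent pairs must be directly compared, or the algorithm cannot determine their relative order. Standard merge meets this bound.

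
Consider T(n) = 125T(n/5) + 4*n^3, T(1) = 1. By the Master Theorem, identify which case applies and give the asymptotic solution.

a=125, b=5, f(n)=4*n^3.
log_5(125) = 3, so n^(log_b(a)) = n^3.
f(n) = Theta(n^3), so Case 2 applies.
T(n) = Theta(n^3 log n).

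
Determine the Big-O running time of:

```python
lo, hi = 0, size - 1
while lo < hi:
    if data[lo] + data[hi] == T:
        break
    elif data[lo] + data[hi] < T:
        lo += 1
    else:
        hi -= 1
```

Time complexity: O(n).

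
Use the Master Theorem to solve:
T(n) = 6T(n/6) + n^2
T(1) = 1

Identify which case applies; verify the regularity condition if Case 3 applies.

a=6, b=6, f(n)=n^2.
log_6(6) = 1 < 2.
f(n) = Omega(n^(1+epsilon)) for some epsilon > 0, so Case 3 is the candidate.
Regularity: a*f(n/b) = 6*1*(n/6)^2 = (6/36)*1*n^2 <= c*f(n) with c = 6/36 < 1. Satisfied.
Case 3: T(n) = Theta(n^2).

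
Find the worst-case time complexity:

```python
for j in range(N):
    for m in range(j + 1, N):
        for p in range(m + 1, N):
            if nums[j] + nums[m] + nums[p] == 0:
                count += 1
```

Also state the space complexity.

Time complexity: O(n^3).
Space complexity: O(1).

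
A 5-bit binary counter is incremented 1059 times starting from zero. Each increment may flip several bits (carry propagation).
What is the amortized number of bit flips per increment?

Bit i flips on every 2^i-th increment, so over 1059 increments bit i flips floor(1059/2^i) times. Summing over i: total flips < 2 * 1059. Amortized: < 2 = O(1) per increment.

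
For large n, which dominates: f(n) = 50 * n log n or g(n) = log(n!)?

f(n) = 50 * n log n and g(n) = log(n!) are Theta of each other: Stirling: log(n!) = n log n - n + O(log n) = Theta(n log n); the constant 50 doesn't change the Theta class.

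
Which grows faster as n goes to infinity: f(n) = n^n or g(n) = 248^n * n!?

g(n) = 248^n * n! grows faster: by Stirling n! ~ sqrt(2 pi n)(n/e)^n, so 248^n n! / n^n ~ (248/e)^n sqrt(2 pi n) -> infinity since 248/e > 1.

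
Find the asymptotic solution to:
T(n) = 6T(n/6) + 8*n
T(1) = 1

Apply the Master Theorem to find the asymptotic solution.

a=6, b=6, f(n)=8*n. log_6(6) = 1. Case 2: T(n) = O(n log n).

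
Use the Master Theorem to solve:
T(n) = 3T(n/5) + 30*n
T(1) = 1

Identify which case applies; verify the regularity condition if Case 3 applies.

a=3, b=5, f(n)=30*n.
log_5(3) = 0.6826 < 1.
f(n) = Omega(n^(0.6826+epsilon)) for some epsilon > 0, so Case 3 is the candidate.
Regularity: a*f(n/b) = 3*30*(n/5)^1 = (3/5)*30*n^1 <= c*f(n) with c = 3/5 < 1. Satisfied.
Case 3: T(n) = Theta(n).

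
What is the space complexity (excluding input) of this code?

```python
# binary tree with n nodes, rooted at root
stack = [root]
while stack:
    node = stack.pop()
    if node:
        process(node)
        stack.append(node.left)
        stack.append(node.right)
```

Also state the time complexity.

Space complexity: O(n).
Auxiliary storage grows linearly with the input size n in the worst case.
Time complexity: O(n).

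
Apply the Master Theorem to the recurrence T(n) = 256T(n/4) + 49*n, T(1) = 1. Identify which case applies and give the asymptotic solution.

a=256, b=4, f(n)=49*n.
log_4(256) = 4 > 1.
Since f(n) = O(n^1) is polynomially smaller than n^4, Case 1 applies.
T(n) = Theta(n^4).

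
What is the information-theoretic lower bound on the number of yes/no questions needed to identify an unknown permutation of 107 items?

There are 107! = 12265202031961379393517517010387338887131568154382945052653251412013535324922144249034658613287059061933743916719318560380966506520420000368175349760000000000000000000000000 permutations. Each yes/no question gives at most 1 bit, so at least ceil(log_2(12265202031961379393517517010387338887131568154382945052653251412013535324922144249034658613287059061933743916719318560380966506520420000368175349760000000000000000000000000)) = 572 questions are needed.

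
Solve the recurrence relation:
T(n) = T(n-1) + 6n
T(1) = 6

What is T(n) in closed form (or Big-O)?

Unrolling: T(n) = 6 + 6*(2 + 3 + ... + n) = 6 + 6*(n(n+1)/2 - 1) = O(n^2).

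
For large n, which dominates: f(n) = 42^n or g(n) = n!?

g(n) = n! grows faster: n!/42^n -> infinity by Stirling.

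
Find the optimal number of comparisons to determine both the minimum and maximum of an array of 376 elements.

Naive approach: 750 comparisons (375 for max + 375 for min).
Optimal: Compare elements in pairs first (floor(n/2) = 188 comparisons), then find max among winners and min among losers (187 comparisons each).
Total: ceil(3n/2) - 2 = 562 comparisons. An adversary argument shows this is also a lower bound.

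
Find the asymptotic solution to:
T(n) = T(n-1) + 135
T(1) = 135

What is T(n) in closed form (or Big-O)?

Unrolling: T(n) = T(n-1) + 135 = T(n-2) + 2*135 = ... = T(1) + (n-1)*135 = 135 + (n-1)*135 = 135n.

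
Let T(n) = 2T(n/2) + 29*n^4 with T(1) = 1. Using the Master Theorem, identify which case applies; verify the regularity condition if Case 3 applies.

a=2, b=2, f(n)=29*n^4.
log_2(2) = 1 < 4.
f(n) = Omega(n^(1+epsilon)) for some epsilon > 0, so Case 3 is the candidate.
Regularity: a*f(n/b) = 2*29*(n/2)^4 = (2/16)*29*n^4 <= c*f(n) with c = 2/16 < 1. Satisfied.
Case 3: T(n) = Theta(n^4).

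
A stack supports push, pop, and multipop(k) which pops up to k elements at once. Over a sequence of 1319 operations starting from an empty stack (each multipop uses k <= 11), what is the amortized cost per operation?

Each element is pushed exactly once and popped at most once (whether by pop or as part of a multipop). So the total number of individual pops over the whole sequence is at most the number of pushes, which is at most 1319. Total work <= 2 * 1319, hence O(1) amortized per operation.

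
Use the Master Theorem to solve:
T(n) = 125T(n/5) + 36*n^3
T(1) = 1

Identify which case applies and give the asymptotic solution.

a=125, b=5, f(n)=36*n^3.
log_5(125) = 3, so n^(log_b(a)) = n^3.
f(n) = Theta(n^3), so Case 2 applies.
T(n) = Theta(n^3 log n).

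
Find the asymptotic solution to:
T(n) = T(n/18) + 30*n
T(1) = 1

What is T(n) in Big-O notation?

Geometric series: 30*n*(1 + 1/18 + 1/18^2 + ...) = O(n). T(n) = O(n).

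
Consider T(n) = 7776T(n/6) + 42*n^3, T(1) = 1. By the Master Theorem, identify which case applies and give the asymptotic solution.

a=7776, b=6, f(n)=42*n^3.
log_6(7776) = 5 > 3.
Since f(n) = O(n^3) is polynomially smaller than n^5, Case 1 applies.
T(n) = Theta(n^5).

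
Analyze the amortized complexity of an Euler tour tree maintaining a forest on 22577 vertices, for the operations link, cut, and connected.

An Euler tour tree stores each tree's Euler tour as a balanced BST keyed by tour position. On 22577 vertices: link concatenates two tours via O(1) splits/joins of size <= 2*22577 (O(log n)); cut splits the tour at the two occurrences of the edge (O(log n)); connected compares BST roots (O(log n) to find the root). All O(log n) amortized.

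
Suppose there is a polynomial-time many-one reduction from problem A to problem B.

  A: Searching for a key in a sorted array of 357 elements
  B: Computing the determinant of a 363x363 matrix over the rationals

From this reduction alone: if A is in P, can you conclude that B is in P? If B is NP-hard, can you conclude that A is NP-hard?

A poly-time reduction A <=_p B transfers tractability DOWN (B easy => A easy) and hardness UP (A hard => B hard), not the reverse.
From A in P, the reduction alone does NOT give B in P: any problem in P trivially reduces to SAT, yet SAT is not known to be in P.
From B NP-hard, the reduction alone does NOT give A NP-hard: again, easy problems reduce to hard ones.
(Here in fact A is P and B is P.)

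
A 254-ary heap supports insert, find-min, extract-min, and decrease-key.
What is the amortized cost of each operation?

The 254-ary heap has height O(log_254 n). Insert sifts up: O(log_254 n). Find-min reads the root: O(1). Extract-min sifts down comparing 254 children per level: O(254 * log_254 n). Decrease-key sifts up: O(log_254 n).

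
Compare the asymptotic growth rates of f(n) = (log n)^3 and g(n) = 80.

f(n) = (log n)^3 grows faster: any unbounded function dominates a constant.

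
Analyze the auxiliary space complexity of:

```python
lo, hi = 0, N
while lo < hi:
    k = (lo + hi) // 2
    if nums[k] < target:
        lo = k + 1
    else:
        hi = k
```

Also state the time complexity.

Space complexity: O(1).
Only a constant amount of auxiliary storage is used; nothing grows with n.
Time complexity: O(log n).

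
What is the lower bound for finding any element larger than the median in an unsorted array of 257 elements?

To find an element larger than the median of 257 elements, we must see Omega(n) elements. Without seeing enough elements, an adversary can make any unseen element the median.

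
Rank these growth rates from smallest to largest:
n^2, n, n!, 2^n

Ordered by growth rate: n < n^2 < 2^n < n!.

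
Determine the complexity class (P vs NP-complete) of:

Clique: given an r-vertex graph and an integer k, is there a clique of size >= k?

This problem is NP-complete: complement of Independent Set / Vertex Cover (with k part of the input).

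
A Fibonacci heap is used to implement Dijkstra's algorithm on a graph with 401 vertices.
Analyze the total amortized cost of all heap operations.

Dijkstra performs 401 insert, 401 extract-min, and at most E decrease-key operations. With Fibonacci heap: insert O(1) amortized, extract-min O(log n) amortized, decrease-key O(1) amortized. Total with n = 401: O(n * 1 + n * log n + E * 1) = O(n log n + E).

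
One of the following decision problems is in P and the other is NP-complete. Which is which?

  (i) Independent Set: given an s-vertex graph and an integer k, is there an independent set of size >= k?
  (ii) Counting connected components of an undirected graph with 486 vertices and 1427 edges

(i) is NP-complete: complement of Clique (with k part of the input).
(ii) is P: BFS/DFS visits each vertex and edge once: O(V+E).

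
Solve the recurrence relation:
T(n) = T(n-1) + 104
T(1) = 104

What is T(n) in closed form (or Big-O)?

Unrolling: T(n) = T(n-1) + 104 = T(n-2) + 2*104 = ... = T(1) + (n-1)*104 = 104 + (n-1)*104 = 104n.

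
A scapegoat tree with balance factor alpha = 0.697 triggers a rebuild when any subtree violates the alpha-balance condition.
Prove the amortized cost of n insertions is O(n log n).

Define potential Phi = c * sum of |size(left(v)) - size(right(v))| over all nodes. An insertion at depth d costs O(d) = O(log n) and increases Phi by O(log n). When a rebuild of subtree of size s occurs, it costs O(s) but reduces Phi by Omega(s). With alpha = 0.697, between rebuilds Omega(s) insertions must occur. Amortized cost per insertion: O(log n).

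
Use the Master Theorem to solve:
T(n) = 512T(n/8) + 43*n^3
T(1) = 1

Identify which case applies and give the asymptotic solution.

a=512, b=8, f(n)=43*n^3.
log_8(512) = 3, so n^(log_b(a)) = n^3.
f(n) = Theta(n^3), so Case 2 applies.
T(n) = Theta(n^3 log n).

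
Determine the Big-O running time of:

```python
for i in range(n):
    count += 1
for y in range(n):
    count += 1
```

Time complexity: O(n).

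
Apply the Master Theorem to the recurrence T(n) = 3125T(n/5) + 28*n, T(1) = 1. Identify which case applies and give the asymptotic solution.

a=3125, b=5, f(n)=28*n.
log_5(3125) = 5 > 1.
Since f(n) = O(n^1) is polynomially smaller than n^5, Case 1 applies.
T(n) = Theta(n^5).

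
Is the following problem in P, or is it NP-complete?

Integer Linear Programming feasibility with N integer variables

This problem is NP-complete: ILP feasibility is NP-complete (LP relaxation is in P).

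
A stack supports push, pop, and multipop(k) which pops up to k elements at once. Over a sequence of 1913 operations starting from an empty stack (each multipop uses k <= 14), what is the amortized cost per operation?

Each element is pushed exactly once and popped at most once (whether by pop or as part of a multipop). So the total number of individual pops over the whole sequence is at most the number of pushes, which is at most 1913. Total work <= 2 * 1913, hence O(1) amortized per operation.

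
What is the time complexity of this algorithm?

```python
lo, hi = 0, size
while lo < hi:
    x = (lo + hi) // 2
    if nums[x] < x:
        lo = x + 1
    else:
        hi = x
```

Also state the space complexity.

Time complexity: O(log n).
Space complexity: O(1).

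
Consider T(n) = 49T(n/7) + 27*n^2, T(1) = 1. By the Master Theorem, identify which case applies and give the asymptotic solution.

a=49, b=7, f(n)=27*n^2.
log_7(49) = 2, so n^(log_b(a)) = n^2.
f(n) = Theta(n^2), so Case 2 applies.
T(n) = Theta(n^2 log n).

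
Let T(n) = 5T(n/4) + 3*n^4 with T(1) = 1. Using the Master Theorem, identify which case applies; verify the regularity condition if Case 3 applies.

a=5, b=4, f(n)=3*n^4.
log_4(5) = 1.161 < 4.
f(n) = Omega(n^(1.161+epsilon)) for some epsilon > 0, so Case 3 is the candidate.
Regularity: a*f(n/b) = 5*3*(n/4)^4 = (5/256)*3*n^4 <= c*f(n) with c = 5/256 < 1. Satisfied.
Case 3: T(n) = Theta(n^4).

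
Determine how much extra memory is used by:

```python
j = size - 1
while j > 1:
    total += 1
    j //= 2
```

Space complexity: O(1).
Only a constant amount of auxiliary storage is used; nothing grows with n.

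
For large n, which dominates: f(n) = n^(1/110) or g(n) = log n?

f(n) = n^(1/110) grows faster: any positive power of n dominates log n.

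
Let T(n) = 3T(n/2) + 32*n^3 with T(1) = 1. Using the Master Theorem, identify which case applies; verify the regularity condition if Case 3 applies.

a=3, b=2, f(n)=32*n^3.
log_2(3) = 1.585 < 3.
f(n) = Omega(n^(1.585+epsilon)) for some epsilon > 0, so Case 3 is the candidate.
Regularity: a*f(n/b) = 3*32*(n/2)^3 = (3/8)*32*n^3 <= c*f(n) with c = 3/8 < 1. Satisfied.
Case 3: T(n) = Theta(n^3).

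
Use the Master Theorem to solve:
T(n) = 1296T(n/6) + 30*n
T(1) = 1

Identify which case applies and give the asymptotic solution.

a=1296, b=6, f(n)=30*n.
log_6(1296) = 4 > 1.
Since f(n) = O(n^1) is polynomially smaller than n^4, Case 1 applies.
T(n) = Theta(n^4).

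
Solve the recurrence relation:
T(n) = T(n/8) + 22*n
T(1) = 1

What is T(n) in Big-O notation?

Geometric series: 22*n*(1 + 1/8 + 1/8^2 + ...) = O(n). T(n) = O(n).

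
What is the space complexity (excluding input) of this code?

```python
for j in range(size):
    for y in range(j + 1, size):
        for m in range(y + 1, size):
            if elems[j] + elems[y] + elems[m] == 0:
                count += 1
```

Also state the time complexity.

Space complexity: O(1).
Only a constant amount of auxiliary storage is used; nothing grows with n.
Time complexity: O(n^3).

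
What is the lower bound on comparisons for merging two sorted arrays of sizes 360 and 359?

Adversary argument: with sizes 360 and 359 (differing by at most 1), interleave the two arrays so that every consecutive pair in the output comes from different inputs. Then each of the 718 adjacent output pairs must be directly compared, or the algorithm cannot determine their relative order. So 718 comparisons are necessary; standard merge achieves this.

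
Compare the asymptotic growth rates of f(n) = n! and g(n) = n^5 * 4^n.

f(n) = n! grows faster: by Stirling n! ~ (n/e)^n sqrt(2*pi*n); (n/e)^n eventually dominates n^5 * 4^n.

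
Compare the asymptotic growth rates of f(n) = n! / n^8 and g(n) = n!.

g(n) = n! grows faster: the ratio n!/(n!/n^8) = n^8 -> infinity.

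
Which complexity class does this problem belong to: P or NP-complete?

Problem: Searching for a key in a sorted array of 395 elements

This problem is in P: binary search runs in O(log n).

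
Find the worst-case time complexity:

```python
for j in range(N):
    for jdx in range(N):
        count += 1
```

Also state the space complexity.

Time complexity: O(n^2).
Space complexity: O(1).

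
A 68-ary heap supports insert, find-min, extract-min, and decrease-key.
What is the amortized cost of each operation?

The 68-ary heap has height O(log_68 n). Insert sifts up: O(log_68 n). Find-min reads the root: O(1). Extract-min sifts down comparing 68 children per level: O(68 * log_68 n). Decrease-key sifts up: O(log_68 n).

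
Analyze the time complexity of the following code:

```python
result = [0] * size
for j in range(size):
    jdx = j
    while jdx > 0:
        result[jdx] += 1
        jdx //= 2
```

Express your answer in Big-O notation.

Time complexity: O(n log n).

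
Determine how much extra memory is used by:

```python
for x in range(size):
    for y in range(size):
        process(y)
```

Space complexity: O(1).
Only a constant amount of auxiliary storage is used; nothing grows with n.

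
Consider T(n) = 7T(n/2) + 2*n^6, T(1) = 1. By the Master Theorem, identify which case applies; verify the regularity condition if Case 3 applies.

a=7, b=2, f(n)=2*n^6.
log_2(7) = 2.807 < 6.
f(n) = Omega(n^(2.807+epsilon)) for some epsilon > 0, so Case 3 is the candidate.
Regularity: a*f(n/b) = 7*2*(n/2)^6 = (7/64)*2*n^6 <= c*f(n) with c = 7/64 < 1. Satisfied.
Case 3: T(n) = Theta(n^6).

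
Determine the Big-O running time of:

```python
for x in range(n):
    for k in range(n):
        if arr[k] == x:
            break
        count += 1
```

Time complexity: O(n^2).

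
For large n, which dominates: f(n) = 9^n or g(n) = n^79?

f(n) = 9^n grows faster: any exponential with base > 1 dominates every polynomial.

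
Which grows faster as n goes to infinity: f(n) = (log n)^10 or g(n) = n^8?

g(n) = n^8 grows faster: any positive polynomial dominates any polylog.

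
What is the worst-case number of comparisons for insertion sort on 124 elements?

Insertion sort on reverse-sorted input: 1 + 2 + ... + (124-1) = 7626 comparisons.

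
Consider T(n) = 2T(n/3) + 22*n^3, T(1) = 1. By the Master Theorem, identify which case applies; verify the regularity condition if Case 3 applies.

a=2, b=3, f(n)=22*n^3.
log_3(2) = 0.6309 < 3.
f(n) = Omega(n^(0.6309+epsilon)) for some epsilon > 0, so Case 3 is the candidate.
Regularity: a*f(n/b) = 2*22*(n/3)^3 = (2/27)*22*n^3 <= c*f(n) with c = 2/27 < 1. Satisfied.
Case 3: T(n) = Theta(n^3).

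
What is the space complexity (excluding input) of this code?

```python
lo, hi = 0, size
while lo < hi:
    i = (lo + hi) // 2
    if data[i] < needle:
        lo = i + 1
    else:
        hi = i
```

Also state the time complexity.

Space complexity: O(1).
Only a constant amount of auxiliary storage is used; nothing grows with n.
Time complexity: O(log n).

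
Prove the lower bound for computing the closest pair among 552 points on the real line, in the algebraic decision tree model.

Reduction from element distinctness: given 552 reals, the closest-pair distance is 0 iff two are equal. Element distinctness has an Omega(n log n) lower bound in the algebraic decision tree model (Ben-Or). Therefore closest pair on a line also requires Omega(n log n). Sorting then a linear scan achieves this.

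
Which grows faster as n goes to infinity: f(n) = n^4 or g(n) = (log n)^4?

f(n) = n^4 grows faster: any positive polynomial dominates any polylog.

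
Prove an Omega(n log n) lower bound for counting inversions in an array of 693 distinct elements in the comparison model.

Decision-tree argument: at any leaf, the comparisons made (with transitivity) must totally order all 693 elements -- otherwise some pair (i,j) is unordered, and an adversary can present two inputs agreeing on every comparison made but with that pair flipped, changing the inversion count by 1, so the leaf's output is wrong on one of them. Hence the tree has >= 693! leaves and height >= log_2(693!) = Omega(n log n). Modified merge sort achieves O(n log n).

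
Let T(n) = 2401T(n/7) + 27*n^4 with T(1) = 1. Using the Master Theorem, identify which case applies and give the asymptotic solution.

a=2401, b=7, f(n)=27*n^4.
log_7(2401) = 4, so n^(log_b(a)) = n^4.
f(n) = Theta(n^4), so Case 2 applies.
T(n) = Theta(n^4 log n).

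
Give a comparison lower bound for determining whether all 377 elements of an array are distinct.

In the algebraic decision-tree model, the YES region for element distinctness on 377 elements has 377! connected components (one per ordering). Ben-Or's theorem then gives a lower bound of Omega(log(n!)) = Omega(n log n).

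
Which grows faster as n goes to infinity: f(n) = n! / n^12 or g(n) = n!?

g(n) = n! grows faster: the ratio n!/(n!/n^12) = n^12 -> infinity.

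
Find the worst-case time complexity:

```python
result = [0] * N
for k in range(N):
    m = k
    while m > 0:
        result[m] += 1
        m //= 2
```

Time complexity: O(n log n).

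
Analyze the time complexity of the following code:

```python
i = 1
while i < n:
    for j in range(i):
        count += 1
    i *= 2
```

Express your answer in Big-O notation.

Time complexity: O(n).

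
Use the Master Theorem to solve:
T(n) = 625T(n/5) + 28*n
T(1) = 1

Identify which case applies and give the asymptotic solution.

a=625, b=5, f(n)=28*n.
log_5(625) = 4 > 1.
Since f(n) = O(n^1) is polynomially smaller than n^4, Case 1 applies.
T(n) = Theta(n^4).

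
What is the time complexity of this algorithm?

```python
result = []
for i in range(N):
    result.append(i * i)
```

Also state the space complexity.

Time complexity: O(n).
Space complexity: O(n).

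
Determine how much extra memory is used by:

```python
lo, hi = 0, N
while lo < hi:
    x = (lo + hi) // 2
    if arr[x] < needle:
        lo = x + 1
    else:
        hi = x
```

Space complexity: O(1).
Only a constant amount of auxiliary storage is used; nothing grows with n.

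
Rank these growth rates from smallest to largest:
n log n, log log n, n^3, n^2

Ordered by growth rate: log log n < n log n < n^2 < n^3.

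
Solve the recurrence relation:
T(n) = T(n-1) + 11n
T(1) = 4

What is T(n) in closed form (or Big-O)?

Unrolling: T(n) = 4 + 11*(2 + 3 + ... + n) = 4 + 11*(n(n+1)/2 - 1) = O(n^2).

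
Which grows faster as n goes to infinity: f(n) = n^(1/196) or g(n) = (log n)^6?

f(n) = n^(1/196) grows faster: any positive power of n dominates any polylog.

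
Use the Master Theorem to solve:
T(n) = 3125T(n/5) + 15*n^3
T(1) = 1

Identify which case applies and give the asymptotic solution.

a=3125, b=5, f(n)=15*n^3.
log_5(3125) = 5 > 3.
Since f(n) = O(n^3) is polynomially smaller than n^5, Case 1 applies.
T(n) = Theta(n^5).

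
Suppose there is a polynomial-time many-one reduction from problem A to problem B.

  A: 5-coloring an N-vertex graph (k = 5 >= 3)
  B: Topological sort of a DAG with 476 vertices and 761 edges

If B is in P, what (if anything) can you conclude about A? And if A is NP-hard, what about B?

A poly-time reduction A <=_p B means any A-instance can be transformed to a B-instance in poly time.
If B is in P: compose the reduction with B's poly-time algorithm to solve A in poly time, so A is in P.
If A is NP-hard: every NP problem reduces to A, which reduces to B; composing reductions, every NP problem reduces to B, so B is NP-hard.
(Here in fact A is NP-complete and B is in P, so no such reduction is known -- its existence would imply P = NP; the analysis concerns only what the assumed reduction would or would not let you conclude.)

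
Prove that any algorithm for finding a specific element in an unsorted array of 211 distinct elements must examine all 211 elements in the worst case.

Adversary argument: if the algorithm examines fewer than 211 elements, the adversary places the target in an unexamined position. The algorithm cannot distinguish 'not present' from 'in unexamined position'.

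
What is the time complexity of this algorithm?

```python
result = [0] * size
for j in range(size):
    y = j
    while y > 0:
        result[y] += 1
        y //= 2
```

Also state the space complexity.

Time complexity: O(n log n).
Space complexity: O(n).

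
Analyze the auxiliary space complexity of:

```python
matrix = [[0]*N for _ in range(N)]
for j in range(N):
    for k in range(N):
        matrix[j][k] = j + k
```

Space complexity: O(n^2).
A 2D structure of size n x n is allocated.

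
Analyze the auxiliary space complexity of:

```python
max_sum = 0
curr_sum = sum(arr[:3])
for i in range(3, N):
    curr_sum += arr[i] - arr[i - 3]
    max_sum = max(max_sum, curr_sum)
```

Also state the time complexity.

Space complexity: O(1).
Only a constant amount of auxiliary storage is used; nothing grows with n.
Time complexity: O(n).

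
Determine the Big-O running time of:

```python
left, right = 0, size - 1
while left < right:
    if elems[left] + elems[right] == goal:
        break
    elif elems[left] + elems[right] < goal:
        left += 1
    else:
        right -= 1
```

Time complexity: O(n).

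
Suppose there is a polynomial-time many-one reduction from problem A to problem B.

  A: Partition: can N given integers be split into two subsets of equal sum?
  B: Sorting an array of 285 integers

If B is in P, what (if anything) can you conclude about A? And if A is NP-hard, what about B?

A poly-time reduction A <=_p B means any A-instance can be transformed to a B-instance in poly time.
If B is in P: compose the reduction with B's poly-time algorithm to solve A in poly time, so A is in P.
If A is NP-hard: every NP problem reduces to A, which reduces to B; composing reductions, every NP problem reduces to B, so B is NP-hard.
(Here in fact A is NP-complete and B is in P, so no such reduction is known -- its existence would imply P = NP; the analysis concerns only what the assumed reduction would or would not let you conclude.)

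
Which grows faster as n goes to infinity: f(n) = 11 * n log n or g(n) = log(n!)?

f(n) = 11 * n log n and g(n) = log(n!) are Theta of each other: Stirling: log(n!) = n log n - n + O(log n) = Theta(n log n); the constant 11 doesn't change the Theta class.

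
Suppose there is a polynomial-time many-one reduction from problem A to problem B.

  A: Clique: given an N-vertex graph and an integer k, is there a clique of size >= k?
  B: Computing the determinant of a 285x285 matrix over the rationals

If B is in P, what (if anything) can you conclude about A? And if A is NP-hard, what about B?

A poly-time reduction A <=_p B means any A-instance can be transformed to a B-instance in poly time.
If B is in P: compose the reduction with B's poly-time algorithm to solve A in poly time, so A is in P.
If A is NP-hard: every NP problem reduces to A, which reduces to B; composing reductions, every NP problem reduces to B, so B is NP-hard.
(Here in fact A is NP-complete and B is in P, so no such reduction is known -- its existence would imply P = NP; the analysis concerns only what the assumed reduction would or would not let you conclude.)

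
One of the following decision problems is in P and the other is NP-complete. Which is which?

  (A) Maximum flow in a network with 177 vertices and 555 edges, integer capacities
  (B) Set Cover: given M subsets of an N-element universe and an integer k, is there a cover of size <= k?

(A) is P: Edmonds-Karp / push-relabel run in polynomial time.
(B) is NP-complete: one of Karp's 21 NP-complete problems (with k part of the input).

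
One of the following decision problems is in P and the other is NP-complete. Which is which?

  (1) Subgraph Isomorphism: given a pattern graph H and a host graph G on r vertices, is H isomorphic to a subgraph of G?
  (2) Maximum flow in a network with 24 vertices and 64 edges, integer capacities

(1) is NP-complete: generalizes Clique and Hamiltonian Path (pattern size is part of the input).
(2) is P: Edmonds-Karp / push-relabel run in polynomial time.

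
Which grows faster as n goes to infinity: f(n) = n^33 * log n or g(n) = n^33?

f(n) = n^33 * log n grows faster: extra log n factor -> infinity.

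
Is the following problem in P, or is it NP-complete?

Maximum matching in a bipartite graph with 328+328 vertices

This problem is in P: Hopcroft-Karp runs in O(E sqrt(V)).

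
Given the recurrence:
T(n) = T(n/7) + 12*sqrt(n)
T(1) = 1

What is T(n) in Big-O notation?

Each level contributes sqrt(n/7^k). Geometric series with ratio 1/sqrt(7) < 1 sums to O(sqrt(n)).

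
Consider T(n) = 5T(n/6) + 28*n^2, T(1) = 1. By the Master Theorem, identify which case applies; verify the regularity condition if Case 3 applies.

a=5, b=6, f(n)=28*n^2.
log_6(5) = 0.8982 < 2.
f(n) = Omega(n^(0.8982+epsilon)) for some epsilon > 0, so Case 3 is the candidate.
Regularity: a*f(n/b) = 5*28*(n/6)^2 = (5/36)*28*n^2 <= c*f(n) with c = 5/36 < 1. Satisfied.
Case 3: T(n) = Theta(n^2).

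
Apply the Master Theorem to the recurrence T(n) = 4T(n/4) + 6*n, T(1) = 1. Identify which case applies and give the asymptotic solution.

a=4, b=4, f(n)=6*n.
log_4(4) = 1, so n^(log_b(a)) = n.
f(n) = Theta(n), so Case 2 applies.
T(n) = Theta(n log n).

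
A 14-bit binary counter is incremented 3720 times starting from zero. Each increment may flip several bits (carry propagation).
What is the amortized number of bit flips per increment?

Bit i flips on every 2^i-th increment, so over 3720 increments bit i flips floor(3720/2^i) times. Summing over i: total flips < 2 * 3720. Amortized: < 2 = O(1) per increment.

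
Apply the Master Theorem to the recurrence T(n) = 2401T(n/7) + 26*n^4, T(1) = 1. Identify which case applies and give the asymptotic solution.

a=2401, b=7, f(n)=26*n^4.
log_7(2401) = 4, so n^(log_b(a)) = n^4.
f(n) = Theta(n^4), so Case 2 applies.
T(n) = Theta(n^4 log n).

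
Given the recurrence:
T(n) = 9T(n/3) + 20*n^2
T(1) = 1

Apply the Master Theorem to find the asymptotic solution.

a=9, b=3, f(n)=20*n^2. log_3(9) = 2. Case 2: T(n) = O(n^2 log n).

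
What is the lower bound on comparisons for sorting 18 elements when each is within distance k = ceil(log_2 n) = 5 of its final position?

Partition the 18 positions into floor(n/k) blocks of k = 5 consecutive positions; any permutation within a block keeps every element within k of its final position, so there are at least (k!)^(n/k) distinguishable inputs. Lower bound: log_2((k!)^(n/k)) = (n/k) * log_2(k!) = Theta(n log k); with k = ceil(log_2 n), this is Omega(n log log n).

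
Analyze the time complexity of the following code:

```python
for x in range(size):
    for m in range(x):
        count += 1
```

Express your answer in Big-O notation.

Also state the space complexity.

Time complexity: O(n^2).
Space complexity: O(1).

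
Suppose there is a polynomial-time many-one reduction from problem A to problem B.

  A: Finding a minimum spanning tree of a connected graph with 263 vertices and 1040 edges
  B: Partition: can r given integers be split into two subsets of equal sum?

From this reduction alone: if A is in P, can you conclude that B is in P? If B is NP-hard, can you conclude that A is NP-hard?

A poly-time reduction A <=_p B transfers tractability DOWN (B easy => A easy) and hardness UP (A hard => B hard), not the reverse.
From A in P, the reduction alone does NOT give B in P: any problem in P trivially reduces to SAT, yet SAT is not known to be in P.
From B NP-hard, the reduction alone does NOT give A NP-hard: again, easy problems reduce to hard ones.
(Here in fact A is P and B is NP-complete.)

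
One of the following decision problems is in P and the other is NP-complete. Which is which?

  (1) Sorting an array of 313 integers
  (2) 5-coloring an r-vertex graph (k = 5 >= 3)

(1) is P: merge sort runs in O(n log n).
(2) is NP-complete: graph k-coloring for k>=3 is NP-complete by reduction from 3-SAT.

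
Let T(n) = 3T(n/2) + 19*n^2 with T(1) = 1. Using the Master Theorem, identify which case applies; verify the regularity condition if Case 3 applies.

a=3, b=2, f(n)=19*n^2.
log_2(3) = 1.585 < 2.
f(n) = Omega(n^(1.585+epsilon)) for some epsilon > 0, so Case 3 is the candidate.
Regularity: a*f(n/b) = 3*19*(n/2)^2 = (3/4)*19*n^2 <= c*f(n) with c = 3/4 < 1. Satisfied.
Case 3: T(n) = Theta(n^2).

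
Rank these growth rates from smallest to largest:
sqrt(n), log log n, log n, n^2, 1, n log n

Ordered by growth rate: 1 < log log n < log n < sqrt(n) < n log n < n^2.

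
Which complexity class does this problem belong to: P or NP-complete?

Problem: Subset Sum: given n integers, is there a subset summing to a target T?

This problem is NP-complete: one of Karp's 21 NP-complete problems.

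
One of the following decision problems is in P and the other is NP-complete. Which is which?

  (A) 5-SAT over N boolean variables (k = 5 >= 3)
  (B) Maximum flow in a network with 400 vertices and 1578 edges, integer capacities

(A) is NP-complete: 3-SAT is NP-complete (Cook-Levin); k-SAT for k>=3 reduces from 3-SAT.
(B) is P: Edmonds-Karp / push-relabel run in polynomial time.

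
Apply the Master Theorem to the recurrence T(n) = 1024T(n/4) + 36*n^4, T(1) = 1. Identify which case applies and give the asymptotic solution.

a=1024, b=4, f(n)=36*n^4.
log_4(1024) = 5 > 4.
Since f(n) = O(n^4) is polynomially smaller than n^5, Case 1 applies.
T(n) = Theta(n^5).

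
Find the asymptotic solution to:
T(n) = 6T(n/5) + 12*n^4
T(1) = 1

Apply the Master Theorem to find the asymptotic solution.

a=6, b=5, f(n)=12*n^4. log_5(6) = 1.113 < 4. Case 3: T(n) = O(n^4).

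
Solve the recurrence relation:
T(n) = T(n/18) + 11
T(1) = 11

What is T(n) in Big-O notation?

Each step divides n by 18 and adds 11. After log_18(n) steps, T(n) = O(log n).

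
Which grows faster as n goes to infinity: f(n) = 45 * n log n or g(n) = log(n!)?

f(n) = 45 * n log n and g(n) = log(n!) are Theta of each other: Stirling: log(n!) = n log n - n + O(log n) = Theta(n log n); the constant 45 doesn't change the Theta class.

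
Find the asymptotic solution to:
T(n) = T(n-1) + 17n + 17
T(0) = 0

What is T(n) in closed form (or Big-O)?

Dominant term in sum is 17*sum(i, i=1..n) = 17*n*(n+1)/2 = O(n^2).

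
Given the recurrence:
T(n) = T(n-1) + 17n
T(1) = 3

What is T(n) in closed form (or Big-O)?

Unrolling: T(n) = 3 + 17*(2 + 3 + ... + n) = 3 + 17*(n(n+1)/2 - 1) = O(n^2).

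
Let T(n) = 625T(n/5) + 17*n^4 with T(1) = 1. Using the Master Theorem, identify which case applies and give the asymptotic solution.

a=625, b=5, f(n)=17*n^4.
log_5(625) = 4, so n^(log_b(a)) = n^4.
f(n) = Theta(n^4), so Case 2 applies.
T(n) = Theta(n^4 log n).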